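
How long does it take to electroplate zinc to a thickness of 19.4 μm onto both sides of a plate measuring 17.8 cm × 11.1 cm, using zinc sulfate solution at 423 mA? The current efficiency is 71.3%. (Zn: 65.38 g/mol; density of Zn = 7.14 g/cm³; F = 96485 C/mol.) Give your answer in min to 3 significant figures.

Plated area = 2 × 17.8 × 11.1 = 395.2 cm²
Volume = 395.2 × 19.4×10⁻⁴ cm = 0.7667 cm³
m(Zn) = 0.7667 × 7.14 = 5.474 g
n(Zn) = 5.474 / 65.38 = 0.08373 mol; n(e⁻) = 2 × 0.08373 = 0.1675 mol
Q = 0.1675 × 96485 / 0.713 = 22670 C
t = 22670 / 0.423 = 53590 s = 893 min

893 min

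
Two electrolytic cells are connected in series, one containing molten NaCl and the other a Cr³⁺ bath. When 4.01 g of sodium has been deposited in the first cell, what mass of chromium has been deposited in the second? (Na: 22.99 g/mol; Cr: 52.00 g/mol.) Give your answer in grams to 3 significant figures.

3.02 g

n(Na) = 4.01 / 22.99 = 0.1744 mol
Na⁺ + e⁻ → Na, so n(e⁻) = 0.1744 mol
The cells are in series, so the same charge (and hence the same n(e⁻) = 0.1744 mol) passes through both.
Cr³⁺ + 3e⁻ → Cr, so n(Cr) = 0.1744 / 3 = 0.05813 mol
m(Cr) = 0.05813 × 52.00 = 3.02 g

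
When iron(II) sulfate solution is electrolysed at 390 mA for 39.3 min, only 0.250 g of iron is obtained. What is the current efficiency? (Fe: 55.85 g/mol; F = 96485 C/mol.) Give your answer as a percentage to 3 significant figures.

93.9%

Q = 0.390 × 2358 = 919.6 C
n(e⁻) = 919.6 / 96485 = 0.009531 mol
Fe²⁺ + 2e⁻ → Fe, so theoretical n(Fe) = 0.004766 mol → 0.2662 g
Efficiency = 0.250 / 0.2662 = 0.9391 = 93.9%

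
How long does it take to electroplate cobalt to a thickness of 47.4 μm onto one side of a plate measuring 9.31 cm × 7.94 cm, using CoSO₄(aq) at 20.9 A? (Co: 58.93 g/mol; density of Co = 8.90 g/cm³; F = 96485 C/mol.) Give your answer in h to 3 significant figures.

Plated area = 9.31 × 7.94 = 73.92 cm²
Volume = 73.92 × 47.4×10⁻⁴ cm = 0.3504 cm³
m(Co) = 0.3504 × 8.90 = 3.119 g
n(Co) = 3.119 / 58.93 = 0.05293 mol; n(e⁻) = 2 × 0.05293 = 0.1059 mol
Q = 0.1059 × 96485 = 10220 C
t = 10220 / 20.9 = 489.0 s = 0.136 h

0.136 h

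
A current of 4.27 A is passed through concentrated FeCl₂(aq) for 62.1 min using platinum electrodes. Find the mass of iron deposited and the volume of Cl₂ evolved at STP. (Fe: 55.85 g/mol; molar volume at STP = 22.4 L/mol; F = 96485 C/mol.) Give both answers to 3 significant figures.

Q = 4.27 × 3726 = 15910 C; n(e⁻) = 15910 / 96485 = 0.1649 mol
Cathode: Fe²⁺ + 2e⁻ → Fe → n(Fe) = 0.1649/2 = 0.08245 mol → 4.60 g
Anode: 2Cl⁻ → Cl₂ + 2e⁻ → n(Cl₂) = 0.1649/2 = 0.08245 mol → 1.85 L

4.60 g Fe; 1.85 L Cl₂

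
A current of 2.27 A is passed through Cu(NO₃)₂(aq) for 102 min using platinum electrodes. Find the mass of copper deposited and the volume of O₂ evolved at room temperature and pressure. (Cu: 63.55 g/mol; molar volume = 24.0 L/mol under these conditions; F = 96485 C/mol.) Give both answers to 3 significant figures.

4.58 g Cu; 0.864 L O₂

Q = 2.27 × 6120 = 13890 C; n(e⁻) = 13890 / 96485 = 0.1440 mol
Cathode: Cu²⁺ + 2e⁻ → Cu → n(Cu) = 0.1440/2 = 0.07200 mol → 4.58 g
Anode: 2H₂O → O₂ + 4H⁺ + 4e⁻ → n(O₂) = 0.1440/4 = 0.03600 mol → 0.864 L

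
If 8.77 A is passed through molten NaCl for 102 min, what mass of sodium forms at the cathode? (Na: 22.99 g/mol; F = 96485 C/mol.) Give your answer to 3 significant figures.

12.8 g

Charge passed = 8.77 × 6120 = 53670 C
n(e⁻) = Q/F = 53670/96485 = 0.5563 mol
Na⁺ + e⁻ → Na, so n(Na) = 0.5563 mol
m = 0.5563 × 22.99 = 12.8 g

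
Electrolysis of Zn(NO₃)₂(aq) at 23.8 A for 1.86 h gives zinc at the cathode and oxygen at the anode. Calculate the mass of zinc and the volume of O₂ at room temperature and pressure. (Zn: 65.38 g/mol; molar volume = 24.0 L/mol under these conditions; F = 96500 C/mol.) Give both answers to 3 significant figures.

54.0 g Zn; 9.91 L O₂

Q = 23.8 × 6696 = 1.594×10^5 C; n(e⁻) = 1.594×10^5 / 96500 = 1.652 mol
Cathode: Zn²⁺ + 2e⁻ → Zn → n(Zn) = 1.652/2 = 0.8260 mol → 54.0 g
Anode: 2H₂O → O₂ + 4H⁺ + 4e⁻ → n(O₂) = 1.652/4 = 0.4130 mol → 9.91 L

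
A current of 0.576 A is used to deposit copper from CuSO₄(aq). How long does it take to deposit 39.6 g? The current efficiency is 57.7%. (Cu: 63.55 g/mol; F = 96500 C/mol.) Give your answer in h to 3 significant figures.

101 h

n(Cu) = 39.6 / 63.55 = 0.6231 mol
Cu²⁺ + 2e⁻ → Cu, so n(e⁻) = 2 × 0.6231 = 1.246 mol
Q = 1.246 × 96500 / 0.577 = 2.084×10^5 C
t = Q / I = 2.084×10^5 / 0.576 = 3.618×10^5 s = 101 h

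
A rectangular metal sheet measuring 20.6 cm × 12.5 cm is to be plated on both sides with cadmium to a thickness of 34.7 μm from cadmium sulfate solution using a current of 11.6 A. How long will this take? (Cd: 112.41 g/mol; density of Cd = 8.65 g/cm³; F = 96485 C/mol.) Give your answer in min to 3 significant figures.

38.1 min

Plated area = 2 × 20.6 × 12.5 = 515.0 cm²
Volume = 515.0 × 34.7×10⁻⁴ cm = 1.787 cm³
m(Cd) = 1.787 × 8.65 = 15.46 g
n(Cd) = 15.46 / 112.41 = 0.1375 mol; n(e⁻) = 2 × 0.1375 = 0.2750 mol
Q = 0.2750 × 96485 = 26530 C
t = 26530 / 11.6 = 2287 s = 38.1 min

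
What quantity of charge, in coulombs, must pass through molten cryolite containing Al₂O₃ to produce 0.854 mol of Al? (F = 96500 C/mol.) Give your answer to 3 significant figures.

2.47×10^5 C

Al³⁺ + 3e⁻ → Al, so n(e⁻) = 3 × 0.854 = 2.562 mol
Q = 2.562 × 96500 = 2.472×10^5 C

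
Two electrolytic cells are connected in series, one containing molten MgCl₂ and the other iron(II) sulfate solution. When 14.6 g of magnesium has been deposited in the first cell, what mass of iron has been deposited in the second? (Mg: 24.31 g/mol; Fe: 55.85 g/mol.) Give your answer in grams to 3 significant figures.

n(Mg) = 14.6 / 24.31 = 0.6006 mol
Mg²⁺ + 2e⁻ → Mg, so n(e⁻) = 2 × 0.6006 = 1.201 mol
Same current for the same time ⇒ same n(e⁻) = 1.201 mol in both cells.
Fe²⁺ + 2e⁻ → Fe, so n(Fe) = 1.201 / 2 = 0.6005 mol
m(Fe) = 0.6005 × 55.85 = 33.5 g

33.5 g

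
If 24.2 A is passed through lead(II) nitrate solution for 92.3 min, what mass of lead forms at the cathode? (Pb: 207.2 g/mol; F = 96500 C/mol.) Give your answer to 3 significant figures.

Charge passed = 24.2 × 5538 = 1.340×10^5 C
n(e⁻) = Q/F = 1.340×10^5/96500 = 1.389 mol
Pb²⁺ + 2e⁻ → Pb, so n(Pb) = 1.389 / 2 = 0.6945 mol
m = 0.6945 × 207.2 = 144 g

144 g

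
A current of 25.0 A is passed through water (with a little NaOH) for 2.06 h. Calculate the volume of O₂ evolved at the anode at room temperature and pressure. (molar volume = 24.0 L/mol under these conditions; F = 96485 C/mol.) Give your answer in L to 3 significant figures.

11.5 L

Charge passed = 25.0 × 7416 = 1.854×10^5 C
n(e⁻) = Q/F = 1.854×10^5/96485 = 1.922 mol
2H₂O → O₂ + 4H⁺ + 4e⁻, so n(O₂) = 1.922 / 4 = 0.4805 mol
V = 0.4805 × 24.0 = 11.53 L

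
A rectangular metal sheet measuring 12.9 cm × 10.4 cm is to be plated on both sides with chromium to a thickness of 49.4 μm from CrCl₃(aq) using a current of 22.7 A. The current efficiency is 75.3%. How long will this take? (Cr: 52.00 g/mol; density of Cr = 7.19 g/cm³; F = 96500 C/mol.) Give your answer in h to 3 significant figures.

Plated area = 2 × 12.9 × 10.4 = 268.3 cm²
Volume = 268.3 × 49.4×10⁻⁴ cm = 1.325 cm³
m(Cr) = 1.325 × 7.19 = 9.527 g
n(Cr) = 9.527 / 52.00 = 0.1832 mol; n(e⁻) = 3 × 0.1832 = 0.5496 mol
Q = 0.5496 × 96500 / 0.753 = 70430 C
t = 70430 / 22.7 = 3103 s = 0.862 h

0.862 h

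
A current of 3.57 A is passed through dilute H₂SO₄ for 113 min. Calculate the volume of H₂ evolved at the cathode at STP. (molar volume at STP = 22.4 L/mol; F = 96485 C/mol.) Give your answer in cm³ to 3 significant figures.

2810 cm³

Q = 3.57 A × 6780 s = 24200 C
n(e⁻) = Q/F = 24200/96485 = 0.2508 mol
2H⁺ + 2e⁻ → H₂, so n(H₂) = 0.2508 / 2 = 0.1254 mol
V = 0.1254 × 22.4 = 2.809 L
= 2810 cm³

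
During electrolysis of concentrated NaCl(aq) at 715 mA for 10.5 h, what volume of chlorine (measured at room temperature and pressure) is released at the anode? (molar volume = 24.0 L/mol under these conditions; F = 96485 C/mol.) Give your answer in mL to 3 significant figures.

Charge passed = 0.715 × 37800 = 27030 C
n(e⁻) = 27030 / 96485 = 0.2801 mol
2Cl⁻ → Cl₂ + 2e⁻, so n(Cl₂) = 0.2801 / 2 = 0.1401 mol
V = 0.1401 × 24.0 = 3.362 L
= 3360 mL

3360 mL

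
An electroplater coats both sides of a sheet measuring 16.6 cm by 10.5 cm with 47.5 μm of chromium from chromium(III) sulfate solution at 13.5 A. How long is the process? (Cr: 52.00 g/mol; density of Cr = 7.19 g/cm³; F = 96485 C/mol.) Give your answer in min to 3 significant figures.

81.8 min

Plated area = 2 × 16.6 × 10.5 = 348.6 cm²
Volume = 348.6 × 47.5×10⁻⁴ cm = 1.656 cm³
m(Cr) = 1.656 × 7.19 = 11.91 g
n(Cr) = 11.91 / 52.00 = 0.2290 mol; n(e⁻) = 3 × 0.2290 = 0.6870 mol
Q = 0.6870 × 96485 = 66290 C
t = 66290 / 13.5 = 4910 s = 81.8 min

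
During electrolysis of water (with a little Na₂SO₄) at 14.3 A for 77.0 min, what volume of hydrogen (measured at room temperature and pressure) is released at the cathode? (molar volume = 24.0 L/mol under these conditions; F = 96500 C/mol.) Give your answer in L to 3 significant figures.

8.22 L

Q = It = 14.3 × 4620 = 66070 C
n(e⁻) = Q/F = 66070/96500 = 0.6847 mol
2H⁺ + 2e⁻ → H₂, so n(H₂) = 0.6847 / 2 = 0.3424 mol
V = 0.3424 × 24.0 = 8.218 L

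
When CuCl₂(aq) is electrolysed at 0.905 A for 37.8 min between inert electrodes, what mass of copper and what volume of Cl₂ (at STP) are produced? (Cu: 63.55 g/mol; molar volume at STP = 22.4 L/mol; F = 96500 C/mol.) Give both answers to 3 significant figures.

Q = 0.905 × 2268 = 2053 C; n(e⁻) = 2053 / 96500 = 0.02127 mol
Cathode: Cu²⁺ + 2e⁻ → Cu → n(Cu) = 0.02127/2 = 0.01064 mol → 0.676 g
Anode: 2Cl⁻ → Cl₂ + 2e⁻ → n(Cl₂) = 0.02127/2 = 0.01064 mol → 0.238 L

0.676 g Cu; 0.238 L Cl₂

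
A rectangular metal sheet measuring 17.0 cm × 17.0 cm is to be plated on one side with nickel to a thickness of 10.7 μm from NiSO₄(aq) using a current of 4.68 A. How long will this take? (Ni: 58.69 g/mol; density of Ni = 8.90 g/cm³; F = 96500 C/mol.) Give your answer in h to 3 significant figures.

Plated area = 17.0 × 17.0 = 289.0 cm²
Volume = 289.0 × 10.7×10⁻⁴ cm = 0.3092 cm³
m(Ni) = 0.3092 × 8.90 = 2.752 g
n(Ni) = 2.752 / 58.69 = 0.04689 mol; n(e⁻) = 2 × 0.04689 = 0.09378 mol
Q = 0.09378 × 96500 = 9050 C
t = 9050 / 4.68 = 1934 s = 0.537 h

0.537 h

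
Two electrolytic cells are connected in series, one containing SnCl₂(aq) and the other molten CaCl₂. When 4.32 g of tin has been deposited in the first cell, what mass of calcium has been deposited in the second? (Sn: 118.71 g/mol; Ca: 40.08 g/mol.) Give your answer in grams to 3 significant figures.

n(Sn) = 4.32 / 118.71 = 0.03639 mol
Sn²⁺ + 2e⁻ → Sn, so n(e⁻) = 2 × 0.03639 = 0.07278 mol
The cells are in series, so the same charge (and hence the same n(e⁻) = 0.07278 mol) passes through both.
Ca²⁺ + 2e⁻ → Ca, so n(Ca) = 0.07278 / 2 = 0.03639 mol
m(Ca) = 0.03639 × 40.08 = 1.46 g

1.46 g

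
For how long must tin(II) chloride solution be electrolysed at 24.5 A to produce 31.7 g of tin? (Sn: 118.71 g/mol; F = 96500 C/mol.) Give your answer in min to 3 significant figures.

35.1 min

n(Sn) = 31.7 / 118.71 = 0.2670 mol
Sn²⁺ + 2e⁻ → Sn, so n(e⁻) = 2 × 0.2670 = 0.5340 mol
Q = 0.5340 × 96500 = 51530 C
t = Q / I = 51530 / 24.5 = 2103 s = 35.1 min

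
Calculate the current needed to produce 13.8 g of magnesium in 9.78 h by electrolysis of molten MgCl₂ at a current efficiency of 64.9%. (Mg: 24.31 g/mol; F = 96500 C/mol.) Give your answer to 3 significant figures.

n(Mg) = 13.8 / 24.31 = 0.5677 mol
Mg²⁺ + 2e⁻ → Mg, so n(e⁻) = 2 × 0.5677 = 1.135 mol
Q = 1.135 × 96500 / 0.649 = 1.688×10^5 C
I = Q / t = 1.688×10^5 / 35208 s = 4.79 A

4.79 A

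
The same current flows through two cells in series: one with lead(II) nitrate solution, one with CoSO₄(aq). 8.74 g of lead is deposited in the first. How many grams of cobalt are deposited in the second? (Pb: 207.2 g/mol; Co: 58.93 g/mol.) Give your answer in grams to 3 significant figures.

2.49 g

n(Pb) = 8.74 / 207.2 = 0.04218 mol
Pb²⁺ + 2e⁻ → Pb, so n(e⁻) = 2 × 0.04218 = 0.08436 mol
Since the cells are in series, n(e⁻) in the Co cell is also 0.08436 mol.
Co²⁺ + 2e⁻ → Co, so n(Co) = 0.08436 / 2 = 0.04218 mol
m(Co) = 0.04218 × 58.93 = 2.49 g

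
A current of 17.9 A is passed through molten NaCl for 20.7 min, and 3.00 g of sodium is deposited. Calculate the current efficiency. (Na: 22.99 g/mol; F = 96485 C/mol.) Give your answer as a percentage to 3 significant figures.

56.6%

Q = 17.9 × 1242 = 22230 C
n(e⁻) = 22230 / 96485 = 0.2304 mol
Na⁺ + e⁻ → Na, so theoretical n(Na) = 0.2304 mol → 5.297 g
Efficiency = 3.00 / 5.297 = 0.5664 = 56.6%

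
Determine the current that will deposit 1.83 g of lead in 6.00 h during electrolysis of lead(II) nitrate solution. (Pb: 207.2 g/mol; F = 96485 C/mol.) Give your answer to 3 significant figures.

n(Pb) = 1.83 / 207.2 = 0.008832 mol
Pb²⁺ + 2e⁻ → Pb, so n(e⁻) = 2 × 0.008832 = 0.01766 mol
Q = 0.01766 × 96485 = 1704 C
I = Q / t = 1704 / 21600 s = 0.0789 A

0.0789 A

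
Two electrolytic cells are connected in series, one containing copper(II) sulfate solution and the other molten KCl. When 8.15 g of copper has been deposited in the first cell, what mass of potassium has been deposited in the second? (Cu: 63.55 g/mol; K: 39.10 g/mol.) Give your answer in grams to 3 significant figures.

n(Cu) = 8.15 / 63.55 = 0.1282 mol
Cu²⁺ + 2e⁻ → Cu, so n(e⁻) = 2 × 0.1282 = 0.2564 mol
The cells are in series, so the same charge (and hence the same n(e⁻) = 0.2564 mol) passes through both.
K⁺ + e⁻ → K, so n(K) = 0.2564 mol
m(K) = 0.2564 × 39.10 = 10.0 g

10.0 g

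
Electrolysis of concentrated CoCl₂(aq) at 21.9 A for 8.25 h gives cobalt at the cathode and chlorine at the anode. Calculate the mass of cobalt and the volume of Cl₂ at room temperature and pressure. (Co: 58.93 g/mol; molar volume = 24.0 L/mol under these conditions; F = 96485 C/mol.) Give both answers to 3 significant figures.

199 g Co; 80.9 L Cl₂

Q = 21.9 × 29700 = 6.504×10^5 C; n(e⁻) = 6.504×10^5 / 96485 = 6.741 mol
Cathode: Co²⁺ + 2e⁻ → Co → n(Co) = 6.741/2 = 3.371 mol → 199 g
Anode: 2Cl⁻ → Cl₂ + 2e⁻ → n(Cl₂) = 6.741/2 = 3.371 mol → 80.9 L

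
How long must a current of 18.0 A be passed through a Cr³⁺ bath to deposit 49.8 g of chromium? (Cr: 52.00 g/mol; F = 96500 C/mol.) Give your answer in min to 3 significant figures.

n(Cr) = 49.8 / 52.00 = 0.9577 mol
Cr³⁺ + 3e⁻ → Cr, so n(e⁻) = 3 × 0.9577 = 2.873 mol
Q = 2.873 × 96500 = 2.772×10^5 C
t = Q / I = 2.772×10^5 / 18.0 = 15400 s = 257 min

257 min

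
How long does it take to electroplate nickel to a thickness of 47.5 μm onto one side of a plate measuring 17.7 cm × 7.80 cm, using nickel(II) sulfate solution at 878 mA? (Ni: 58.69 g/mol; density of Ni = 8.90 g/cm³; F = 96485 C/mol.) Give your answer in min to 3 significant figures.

364 min

Plated area = 17.7 × 7.80 = 138.1 cm²
Volume = 138.1 × 47.5×10⁻⁴ cm = 0.6560 cm³
m(Ni) = 0.6560 × 8.90 = 5.838 g
n(Ni) = 5.838 / 58.69 = 0.09947 mol; n(e⁻) = 2 × 0.09947 = 0.1989 mol
Q = 0.1989 × 96485 = 19190 C
t = 19190 / 0.878 = 21860 s = 364 min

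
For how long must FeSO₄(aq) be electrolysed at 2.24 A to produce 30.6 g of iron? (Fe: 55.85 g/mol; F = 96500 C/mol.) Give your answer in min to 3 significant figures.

787 min

n(Fe) = 30.6 / 55.85 = 0.5479 mol
Fe²⁺ + 2e⁻ → Fe, so n(e⁻) = 2 × 0.5479 = 1.096 mol
Q = 1.096 × 96500 = 1.058×10^5 C
t = Q / I = 1.058×10^5 / 2.24 = 47230 s = 787 min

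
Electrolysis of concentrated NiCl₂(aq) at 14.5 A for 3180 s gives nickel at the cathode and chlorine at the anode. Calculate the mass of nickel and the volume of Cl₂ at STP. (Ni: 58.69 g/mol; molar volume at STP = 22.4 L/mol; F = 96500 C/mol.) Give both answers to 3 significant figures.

14.0 g Ni; 5.35 L Cl₂

Q = 14.5 × 3180 = 46110 C; n(e⁻) = 46110 / 96500 = 0.4778 mol
Cathode: Ni²⁺ + 2e⁻ → Ni → n(Ni) = 0.4778/2 = 0.2389 mol → 14.0 g
Anode: 2Cl⁻ → Cl₂ + 2e⁻ → n(Cl₂) = 0.4778/2 = 0.2389 mol → 5.35 L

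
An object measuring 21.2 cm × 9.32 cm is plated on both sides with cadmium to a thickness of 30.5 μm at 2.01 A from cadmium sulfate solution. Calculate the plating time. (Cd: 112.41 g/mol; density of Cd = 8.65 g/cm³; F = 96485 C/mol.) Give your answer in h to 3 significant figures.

Plated area = 2 × 21.2 × 9.32 = 395.2 cm²
Volume = 395.2 × 30.5×10⁻⁴ cm = 1.205 cm³
m(Cd) = 1.205 × 8.65 = 10.42 g
n(Cd) = 10.42 / 112.41 = 0.09270 mol; n(e⁻) = 2 × 0.09270 = 0.1854 mol
Q = 0.1854 × 96485 = 17890 C
t = 17890 / 2.01 = 8900 s = 2.47 h

2.47 h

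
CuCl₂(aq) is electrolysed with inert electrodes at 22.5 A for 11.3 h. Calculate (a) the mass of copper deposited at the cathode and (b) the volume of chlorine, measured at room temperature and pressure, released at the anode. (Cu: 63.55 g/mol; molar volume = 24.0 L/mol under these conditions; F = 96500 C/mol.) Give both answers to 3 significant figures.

Q = 22.5 × 40680 = 9.153×10^5 C; n(e⁻) = 9.153×10^5 / 96500 = 9.485 mol
Cathode: Cu²⁺ + 2e⁻ → Cu → n(Cu) = 9.485/2 = 4.743 mol → 301 g
Anode: 2Cl⁻ → Cl₂ + 2e⁻ → n(Cl₂) = 9.485/2 = 4.743 mol → 114 L

301 g Cu; 114 L Cl₂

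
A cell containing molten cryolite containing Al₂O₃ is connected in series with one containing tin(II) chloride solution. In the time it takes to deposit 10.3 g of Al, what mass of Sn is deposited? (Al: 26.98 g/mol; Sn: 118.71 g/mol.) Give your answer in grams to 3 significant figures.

n(Al) = 10.3 / 26.98 = 0.3818 mol
Al³⁺ + 3e⁻ → Al, so n(e⁻) = 3 × 0.3818 = 1.145 mol
In series, the same 1.145 mol of electrons flows through the second cell.
Sn²⁺ + 2e⁻ → Sn, so n(Sn) = 1.145 / 2 = 0.5725 mol
m(Sn) = 0.5725 × 118.71 = 68.0 g

68.0 g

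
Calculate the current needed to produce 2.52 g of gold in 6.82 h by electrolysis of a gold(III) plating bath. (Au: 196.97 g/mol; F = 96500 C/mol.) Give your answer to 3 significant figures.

0.151 A

n(Au) = 2.52 / 196.97 = 0.01279 mol
Au³⁺ + 3e⁻ → Au, so n(e⁻) = 3 × 0.01279 = 0.03837 mol
Q = 0.03837 × 96500 = 3703 C
I = Q / t = 3703 / 24552 s = 0.151 A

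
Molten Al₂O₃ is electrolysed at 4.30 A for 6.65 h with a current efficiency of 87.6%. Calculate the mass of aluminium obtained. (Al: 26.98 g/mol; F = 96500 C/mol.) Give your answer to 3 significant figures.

Q = 4.30 × 23940 = 1.029×10^5 C
n(e⁻) = 1.029×10^5 / 96500 = 1.066 mol
Al³⁺ + 3e⁻ → Al, so theoretical m(Al) = 0.3553 × 26.98 = 9.586 g
Actual mass = 87.6% × 9.586 = 8.40 g

8.40 g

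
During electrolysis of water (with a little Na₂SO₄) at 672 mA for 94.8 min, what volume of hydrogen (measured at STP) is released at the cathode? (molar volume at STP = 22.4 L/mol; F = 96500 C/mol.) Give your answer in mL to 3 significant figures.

444 mL

Charge passed = 0.672 × 5688 = 3822 C
n(e⁻) = Q/F = 3822/96500 = 0.03961 mol
2H⁺ + 2e⁻ → H₂, so n(H₂) = 0.03961 / 2 = 0.01981 mol
V = 0.01981 × 22.4 = 0.4437 L
= 444 mL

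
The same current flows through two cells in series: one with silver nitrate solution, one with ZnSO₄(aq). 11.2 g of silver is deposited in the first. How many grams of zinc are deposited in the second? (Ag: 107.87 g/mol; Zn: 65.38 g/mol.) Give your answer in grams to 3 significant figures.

n(Ag) = 11.2 / 107.87 = 0.1038 mol
Ag⁺ + e⁻ → Ag, so n(e⁻) = 0.1038 mol
In series, the same 0.1038 mol of electrons flows through the second cell.
Zn²⁺ + 2e⁻ → Zn, so n(Zn) = 0.1038 / 2 = 0.05190 mol
m(Zn) = 0.05190 × 65.38 = 3.39 g

3.39 g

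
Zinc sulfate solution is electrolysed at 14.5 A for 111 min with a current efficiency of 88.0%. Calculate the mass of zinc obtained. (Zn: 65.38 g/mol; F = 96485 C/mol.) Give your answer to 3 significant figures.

Q = 14.5 × 6660 = 96570 C
n(e⁻) = 96570 / 96485 = 1.001 mol
Zn²⁺ + 2e⁻ → Zn, so theoretical m(Zn) = 0.5005 × 65.38 = 32.72 g
Actual mass = 88.0% × 32.72 = 28.8 g

28.8 g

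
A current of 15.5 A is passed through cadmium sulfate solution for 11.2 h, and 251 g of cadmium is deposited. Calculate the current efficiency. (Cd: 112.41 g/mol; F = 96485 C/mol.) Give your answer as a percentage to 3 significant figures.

Q = 15.5 × 40320 = 6.250×10^5 C
n(e⁻) = 6.250×10^5 / 96485 = 6.478 mol
Cd²⁺ + 2e⁻ → Cd, so theoretical n(Cd) = 3.239 mol → 364.1 g
Efficiency = 251 / 364.1 = 0.6894 = 68.9%

68.9%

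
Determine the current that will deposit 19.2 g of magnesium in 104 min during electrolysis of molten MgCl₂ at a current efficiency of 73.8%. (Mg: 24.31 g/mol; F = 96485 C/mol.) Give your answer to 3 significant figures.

33.1 A

n(Mg) = 19.2 / 24.31 = 0.7898 mol
Mg²⁺ + 2e⁻ → Mg, so n(e⁻) = 2 × 0.7898 = 1.580 mol
Q = 1.580 × 96485 / 0.738 = 2.066×10^5 C
I = Q / t = 2.066×10^5 / 6240 s = 33.1 A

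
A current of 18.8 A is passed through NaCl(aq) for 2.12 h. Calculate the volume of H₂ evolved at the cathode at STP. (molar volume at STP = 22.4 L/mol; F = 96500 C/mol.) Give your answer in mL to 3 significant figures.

16700 mL

Q = It = 18.8 × 7632 = 1.435×10^5 C
n(e⁻) = Q/F = 1.435×10^5/96500 = 1.487 mol
2H⁺ + 2e⁻ → H₂, so n(H₂) = 1.487 / 2 = 0.7435 mol
V = 0.7435 × 22.4 = 16.65 L
= 16700 mL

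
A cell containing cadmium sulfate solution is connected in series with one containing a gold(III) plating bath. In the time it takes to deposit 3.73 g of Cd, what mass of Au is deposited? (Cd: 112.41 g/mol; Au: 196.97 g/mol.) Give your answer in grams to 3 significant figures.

n(Cd) = 3.73 / 112.41 = 0.03318 mol
Cd²⁺ + 2e⁻ → Cd, so n(e⁻) = 2 × 0.03318 = 0.06636 mol
Since the cells are in series, n(e⁻) in the Au cell is also 0.06636 mol.
Au³⁺ + 3e⁻ → Au, so n(Au) = 0.06636 / 3 = 0.02212 mol
m(Au) = 0.02212 × 196.97 = 4.36 g

4.36 g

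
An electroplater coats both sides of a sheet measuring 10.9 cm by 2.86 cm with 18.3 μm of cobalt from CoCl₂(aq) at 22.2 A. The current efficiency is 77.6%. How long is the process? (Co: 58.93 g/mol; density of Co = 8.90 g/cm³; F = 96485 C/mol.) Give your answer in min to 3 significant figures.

Plated area = 2 × 10.9 × 2.86 = 62.35 cm²
Volume = 62.35 × 18.3×10⁻⁴ cm = 0.1141 cm³
m(Co) = 0.1141 × 8.90 = 1.015 g
n(Co) = 1.015 / 58.93 = 0.01722 mol; n(e⁻) = 2 × 0.01722 = 0.03444 mol
Q = 0.03444 × 96485 / 0.776 = 4282 C
t = 4282 / 22.2 = 192.9 s = 3.22 min

3.22 min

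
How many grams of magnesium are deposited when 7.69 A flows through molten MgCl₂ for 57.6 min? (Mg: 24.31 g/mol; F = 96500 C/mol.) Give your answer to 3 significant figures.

3.35 g

Q = It = 7.69 × 3456 = 26580 C
Moles of electrons = 26580 / 96500 = 0.2754 mol
Mg²⁺ + 2e⁻ → Mg, so n(Mg) = 0.2754 / 2 = 0.1377 mol
m = 0.1377 × 24.31 = 3.35 g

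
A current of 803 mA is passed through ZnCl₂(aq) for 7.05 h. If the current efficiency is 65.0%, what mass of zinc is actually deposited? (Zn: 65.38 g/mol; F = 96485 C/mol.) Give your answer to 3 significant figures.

Q = 0.803 × 25380 = 20380 C
n(e⁻) = 20380 / 96485 = 0.2112 mol
Zn²⁺ + 2e⁻ → Zn, so theoretical m(Zn) = 0.1056 × 65.38 = 6.904 g
Actual mass = 65.0% × 6.904 = 4.49 g

4.49 g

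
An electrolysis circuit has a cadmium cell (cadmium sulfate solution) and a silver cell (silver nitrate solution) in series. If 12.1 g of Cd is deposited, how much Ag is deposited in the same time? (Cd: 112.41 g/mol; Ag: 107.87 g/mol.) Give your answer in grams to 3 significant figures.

23.2 g

n(Cd) = 12.1 / 112.41 = 0.1076 mol
Cd²⁺ + 2e⁻ → Cd, so n(e⁻) = 2 × 0.1076 = 0.2152 mol
In series, the same 0.2152 mol of electrons flows through the second cell.
Ag⁺ + e⁻ → Ag, so n(Ag) = 0.2152 mol
m(Ag) = 0.2152 × 107.87 = 23.2 g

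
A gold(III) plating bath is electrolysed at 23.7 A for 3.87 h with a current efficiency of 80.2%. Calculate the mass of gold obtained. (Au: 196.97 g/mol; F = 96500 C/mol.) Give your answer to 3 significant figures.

180 g

Q = 23.7 × 13932 = 3.302×10^5 C
n(e⁻) = 3.302×10^5 / 96500 = 3.422 mol
Au³⁺ + 3e⁻ → Au, so theoretical m(Au) = 1.141 × 196.97 = 224.7 g
Actual mass = 80.2% × 224.7 = 180 g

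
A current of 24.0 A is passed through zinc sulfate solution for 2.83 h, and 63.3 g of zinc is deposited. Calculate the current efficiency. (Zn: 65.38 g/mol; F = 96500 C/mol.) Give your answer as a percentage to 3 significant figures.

76.4%

Q = 24.0 × 10188 = 2.445×10^5 C
n(e⁻) = 2.445×10^5 / 96500 = 2.534 mol
Zn²⁺ + 2e⁻ → Zn, so theoretical n(Zn) = 1.267 mol → 82.84 g
Efficiency = 63.3 / 82.84 = 0.7641 = 76.4%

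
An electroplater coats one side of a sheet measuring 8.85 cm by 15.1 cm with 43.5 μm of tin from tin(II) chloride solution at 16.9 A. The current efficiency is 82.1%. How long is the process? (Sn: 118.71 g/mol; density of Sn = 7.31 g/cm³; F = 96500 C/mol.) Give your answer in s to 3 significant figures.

498 s

Plated area = 8.85 × 15.1 = 133.6 cm²
Volume = 133.6 × 43.5×10⁻⁴ cm = 0.5812 cm³
m(Sn) = 0.5812 × 7.31 = 4.249 g
n(Sn) = 4.249 / 118.71 = 0.03579 mol; n(e⁻) = 2 × 0.03579 = 0.07158 mol
Q = 0.07158 × 96500 / 0.821 = 8413 C
t = 8413 / 16.9 = 497.8 s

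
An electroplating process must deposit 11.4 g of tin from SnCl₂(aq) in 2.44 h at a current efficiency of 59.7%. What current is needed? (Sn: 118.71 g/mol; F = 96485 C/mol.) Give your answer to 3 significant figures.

3.53 A

n(Sn) = 11.4 / 118.71 = 0.09603 mol
Sn²⁺ + 2e⁻ → Sn, so n(e⁻) = 2 × 0.09603 = 0.1921 mol
Q = 0.1921 × 96485 / 0.597 = 31050 C
I = Q / t = 31050 / 8784 s = 3.53 A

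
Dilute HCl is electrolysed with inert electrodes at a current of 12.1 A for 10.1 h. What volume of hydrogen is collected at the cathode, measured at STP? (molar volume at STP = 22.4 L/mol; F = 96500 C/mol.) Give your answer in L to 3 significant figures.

Charge passed = 12.1 × 36360 = 4.400×10^5 C
n(e⁻) = Q/F = 4.400×10^5/96500 = 4.560 mol
2H⁺ + 2e⁻ → H₂, so n(H₂) = 4.560 / 2 = 2.280 mol
V = 2.280 × 22.4 = 51.07 L

51.1 L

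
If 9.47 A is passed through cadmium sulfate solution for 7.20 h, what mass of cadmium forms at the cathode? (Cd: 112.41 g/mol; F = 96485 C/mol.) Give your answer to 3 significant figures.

Charge passed = 9.47 × 25920 = 2.455×10^5 C
n(e⁻) = 2.455×10^5 / 96485 = 2.544 mol
Cd²⁺ + 2e⁻ → Cd, so n(Cd) = 2.544 / 2 = 1.272 mol
m = 1.272 × 112.41 = 143 g

143 g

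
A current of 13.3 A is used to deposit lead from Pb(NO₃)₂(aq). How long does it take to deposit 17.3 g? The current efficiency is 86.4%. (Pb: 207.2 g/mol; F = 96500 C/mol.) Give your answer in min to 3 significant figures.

23.4 min

n(Pb) = 17.3 / 207.2 = 0.08349 mol
Pb²⁺ + 2e⁻ → Pb, so n(e⁻) = 2 × 0.08349 = 0.1670 mol
Q = 0.1670 × 96500 / 0.864 = 18650 C
t = Q / I = 18650 / 13.3 = 1402 s = 23.4 min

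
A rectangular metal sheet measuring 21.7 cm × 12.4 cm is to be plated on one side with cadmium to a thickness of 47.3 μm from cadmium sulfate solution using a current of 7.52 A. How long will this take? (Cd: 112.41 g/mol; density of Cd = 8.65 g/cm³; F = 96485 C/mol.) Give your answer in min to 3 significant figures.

41.9 min

Plated area = 21.7 × 12.4 = 269.1 cm²
Volume = 269.1 × 47.3×10⁻⁴ cm = 1.273 cm³
m(Cd) = 1.273 × 8.65 = 11.01 g
n(Cd) = 11.01 / 112.41 = 0.09795 mol; n(e⁻) = 2 × 0.09795 = 0.1959 mol
Q = 0.1959 × 96485 = 18900 C
t = 18900 / 7.52 = 2513 s = 41.9 min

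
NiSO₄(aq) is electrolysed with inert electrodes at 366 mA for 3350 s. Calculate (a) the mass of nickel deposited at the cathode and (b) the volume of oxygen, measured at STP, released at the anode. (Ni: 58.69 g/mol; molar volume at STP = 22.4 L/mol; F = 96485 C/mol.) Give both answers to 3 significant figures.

0.373 g Ni; 0.0712 L O₂

Q = 0.366 × 3350 = 1226 C; n(e⁻) = 1226 / 96485 = 0.01271 mol
Cathode: Ni²⁺ + 2e⁻ → Ni → n(Ni) = 0.01271/2 = 0.006355 mol → 0.373 g
Anode: 2H₂O → O₂ + 4H⁺ + 4e⁻ → n(O₂) = 0.01271/4 = 0.003178 mol → 0.0712 L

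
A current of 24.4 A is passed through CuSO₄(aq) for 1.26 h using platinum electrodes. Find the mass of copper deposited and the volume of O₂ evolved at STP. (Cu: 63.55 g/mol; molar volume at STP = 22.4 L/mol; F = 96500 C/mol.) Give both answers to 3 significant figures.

Q = 24.4 × 4536 = 1.107×10^5 C; n(e⁻) = 1.107×10^5 / 96500 = 1.147 mol
Cathode: Cu²⁺ + 2e⁻ → Cu → n(Cu) = 1.147/2 = 0.5735 mol → 36.4 g
Anode: 2H₂O → O₂ + 4H⁺ + 4e⁻ → n(O₂) = 1.147/4 = 0.2868 mol → 6.42 L

36.4 g Cu; 6.42 L O₂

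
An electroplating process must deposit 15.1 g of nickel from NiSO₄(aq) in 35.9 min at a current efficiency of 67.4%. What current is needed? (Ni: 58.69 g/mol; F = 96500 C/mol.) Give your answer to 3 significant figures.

34.2 A

n(Ni) = 15.1 / 58.69 = 0.2573 mol
Ni²⁺ + 2e⁻ → Ni, so n(e⁻) = 2 × 0.2573 = 0.5146 mol
Q = 0.5146 × 96500 / 0.674 = 73680 C
I = Q / t = 73680 / 2154 s = 34.2 A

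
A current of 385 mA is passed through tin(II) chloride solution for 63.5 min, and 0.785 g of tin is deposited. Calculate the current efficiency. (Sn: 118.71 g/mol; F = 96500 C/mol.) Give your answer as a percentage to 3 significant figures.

87.0%

Q = 0.385 × 3810 = 1467 C
n(e⁻) = 1467 / 96500 = 0.01520 mol
Sn²⁺ + 2e⁻ → Sn, so theoretical n(Sn) = 0.007600 mol → 0.9022 g
Efficiency = 0.785 / 0.9022 = 0.8701 = 87.0%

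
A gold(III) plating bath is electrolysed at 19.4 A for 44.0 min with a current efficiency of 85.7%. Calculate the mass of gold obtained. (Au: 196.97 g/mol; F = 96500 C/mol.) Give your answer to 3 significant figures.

Q = 19.4 × 2640 = 51220 C
n(e⁻) = 51220 / 96500 = 0.5308 mol
Au³⁺ + 3e⁻ → Au, so theoretical m(Au) = 0.1769 × 196.97 = 34.84 g
Actual mass = 85.7% × 34.84 = 29.9 g

29.9 g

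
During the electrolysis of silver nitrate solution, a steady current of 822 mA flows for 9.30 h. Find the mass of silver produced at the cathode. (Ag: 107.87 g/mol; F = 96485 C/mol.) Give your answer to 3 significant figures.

Q = It = 0.822 × 33480 = 27520 C
n(e⁻) = 27520 / 96485 = 0.2852 mol
Ag⁺ + e⁻ → Ag, so n(Ag) = 0.2852 mol
m = 0.2852 × 107.87 = 30.8 g

30.8 g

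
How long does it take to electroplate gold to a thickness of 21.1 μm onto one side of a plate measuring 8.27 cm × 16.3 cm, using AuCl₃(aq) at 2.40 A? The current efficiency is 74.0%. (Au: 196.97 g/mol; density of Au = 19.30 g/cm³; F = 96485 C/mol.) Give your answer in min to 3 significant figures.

Plated area = 8.27 × 16.3 = 134.8 cm²
Volume = 134.8 × 21.1×10⁻⁴ cm = 0.2844 cm³
m(Au) = 0.2844 × 19.30 = 5.489 g
n(Au) = 5.489 / 196.97 = 0.02787 mol; n(e⁻) = 3 × 0.02787 = 0.08361 mol
Q = 0.08361 × 96485 / 0.740 = 10900 C
t = 10900 / 2.40 = 4542 s = 75.7 min

75.7 min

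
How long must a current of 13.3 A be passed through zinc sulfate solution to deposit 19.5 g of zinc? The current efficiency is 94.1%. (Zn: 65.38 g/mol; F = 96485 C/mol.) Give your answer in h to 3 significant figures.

1.28 h

n(Zn) = 19.5 / 65.38 = 0.2983 mol
Zn²⁺ + 2e⁻ → Zn, so n(e⁻) = 2 × 0.2983 = 0.5966 mol
Q = 0.5966 × 96485 / 0.941 = 61170 C
t = Q / I = 61170 / 13.3 = 4599 s = 1.28 h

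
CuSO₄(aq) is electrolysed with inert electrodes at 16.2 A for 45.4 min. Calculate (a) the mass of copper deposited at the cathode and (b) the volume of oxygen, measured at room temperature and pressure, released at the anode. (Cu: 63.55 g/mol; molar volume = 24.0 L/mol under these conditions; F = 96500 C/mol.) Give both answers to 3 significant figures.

14.5 g Cu; 2.74 L O₂

Q = 16.2 × 2724 = 44130 C; n(e⁻) = 44130 / 96500 = 0.4573 mol
Cathode: Cu²⁺ + 2e⁻ → Cu → n(Cu) = 0.4573/2 = 0.2287 mol → 14.5 g
Anode: 2H₂O → O₂ + 4H⁺ + 4e⁻ → n(O₂) = 0.4573/4 = 0.1143 mol → 2.74 L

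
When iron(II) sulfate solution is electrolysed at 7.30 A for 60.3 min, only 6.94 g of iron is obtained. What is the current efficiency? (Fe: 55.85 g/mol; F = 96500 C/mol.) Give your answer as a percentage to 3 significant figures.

90.8%

Q = 7.30 × 3618 = 26410 C
n(e⁻) = 26410 / 96500 = 0.2737 mol
Fe²⁺ + 2e⁻ → Fe, so theoretical n(Fe) = 0.1369 mol → 7.646 g
Efficiency = 6.94 / 7.646 = 0.9077 = 90.8%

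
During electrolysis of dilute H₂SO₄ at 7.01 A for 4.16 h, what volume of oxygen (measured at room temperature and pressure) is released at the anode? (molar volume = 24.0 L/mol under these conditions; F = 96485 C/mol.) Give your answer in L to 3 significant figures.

6.53 L

Q = It = 7.01 × 14976 = 1.050×10^5 C
n(e⁻) = Q/F = 1.050×10^5/96485 = 1.088 mol
2H₂O → O₂ + 4H⁺ + 4e⁻, so n(O₂) = 1.088 / 4 = 0.2720 mol
V = 0.2720 × 24.0 = 6.528 L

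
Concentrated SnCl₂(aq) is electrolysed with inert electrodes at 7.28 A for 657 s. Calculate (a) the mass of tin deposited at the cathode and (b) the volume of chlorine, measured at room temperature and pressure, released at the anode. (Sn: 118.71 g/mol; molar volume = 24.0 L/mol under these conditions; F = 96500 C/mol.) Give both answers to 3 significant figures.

2.94 g Sn; 0.595 L Cl₂

Q = 7.28 × 657 = 4783 C; n(e⁻) = 4783 / 96500 = 0.04956 mol
Cathode: Sn²⁺ + 2e⁻ → Sn → n(Sn) = 0.04956/2 = 0.02478 mol → 2.94 g
Anode: 2Cl⁻ → Cl₂ + 2e⁻ → n(Cl₂) = 0.04956/2 = 0.02478 mol → 0.595 L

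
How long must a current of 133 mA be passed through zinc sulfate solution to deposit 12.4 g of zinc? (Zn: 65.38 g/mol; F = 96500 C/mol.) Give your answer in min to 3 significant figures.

4590 min

n(Zn) = 12.4 / 65.38 = 0.1897 mol
Zn²⁺ + 2e⁻ → Zn, so n(e⁻) = 2 × 0.1897 = 0.3794 mol
Q = 0.3794 × 96500 = 36610 C
t = Q / I = 36610 / 0.133 = 2.753×10^5 s = 4590 min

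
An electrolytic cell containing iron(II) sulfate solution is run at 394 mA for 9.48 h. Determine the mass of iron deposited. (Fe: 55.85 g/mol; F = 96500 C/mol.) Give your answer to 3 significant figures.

3.89 g

Charge passed = 0.394 × 34128 = 13450 C
Moles of electrons = 13450 / 96500 = 0.1394 mol
Fe²⁺ + 2e⁻ → Fe, so n(Fe) = 0.1394 / 2 = 0.06970 mol
m = 0.06970 × 55.85 = 3.89 g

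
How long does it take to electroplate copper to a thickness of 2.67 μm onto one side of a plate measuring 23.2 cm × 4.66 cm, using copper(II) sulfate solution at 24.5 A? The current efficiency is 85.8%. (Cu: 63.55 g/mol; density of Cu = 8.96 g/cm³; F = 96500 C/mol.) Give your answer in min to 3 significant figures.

0.623 min

Plated area = 23.2 × 4.66 = 108.1 cm²
Volume = 108.1 × 2.67×10⁻⁴ cm = 0.02886 cm³
m(Cu) = 0.02886 × 8.96 = 0.2586 g
n(Cu) = 0.2586 / 63.55 = 0.004069 mol; n(e⁻) = 2 × 0.004069 = 0.008138 mol
Q = 0.008138 × 96500 / 0.858 = 915.3 C
t = 915.3 / 24.5 = 37.36 s = 0.623 min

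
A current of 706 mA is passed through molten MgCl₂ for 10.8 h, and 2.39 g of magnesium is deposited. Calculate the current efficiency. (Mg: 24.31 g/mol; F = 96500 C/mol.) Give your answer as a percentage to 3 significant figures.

69.1%

Q = 0.706 × 38880 = 27450 C
n(e⁻) = 27450 / 96500 = 0.2845 mol
Mg²⁺ + 2e⁻ → Mg, so theoretical n(Mg) = 0.1423 mol → 3.459 g
Efficiency = 2.39 / 3.459 = 0.6910 = 69.1%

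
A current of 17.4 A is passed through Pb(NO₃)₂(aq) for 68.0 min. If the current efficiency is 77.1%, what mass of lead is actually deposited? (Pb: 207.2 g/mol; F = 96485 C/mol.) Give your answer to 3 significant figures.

58.8 g

Q = 17.4 × 4080 = 70990 C
n(e⁻) = 70990 / 96485 = 0.7358 mol
Pb²⁺ + 2e⁻ → Pb, so theoretical m(Pb) = 0.3679 × 207.2 = 76.23 g
Actual mass = 77.1% × 76.23 = 58.8 g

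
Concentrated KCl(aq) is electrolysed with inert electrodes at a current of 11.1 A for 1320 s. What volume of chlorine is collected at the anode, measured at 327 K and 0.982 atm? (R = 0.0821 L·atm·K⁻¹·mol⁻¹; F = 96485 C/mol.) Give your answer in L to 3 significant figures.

Charge passed = 11.1 × 1320 = 14650 C
n(e⁻) = Q/F = 14650/96485 = 0.1518 mol
2Cl⁻ → Cl₂ + 2e⁻, so n(Cl₂) = 0.1518 / 2 = 0.07590 mol
V = nRT/P = 0.07590 × 0.0821 × 327 / 0.982 = 2.075 L

2.08 L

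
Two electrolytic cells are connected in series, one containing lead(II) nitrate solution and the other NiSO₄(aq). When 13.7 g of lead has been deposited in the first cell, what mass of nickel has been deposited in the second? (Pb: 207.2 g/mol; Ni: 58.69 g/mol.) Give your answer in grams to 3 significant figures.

n(Pb) = 13.7 / 207.2 = 0.06612 mol
Pb²⁺ + 2e⁻ → Pb, so n(e⁻) = 2 × 0.06612 = 0.1322 mol
Since the cells are in series, n(e⁻) in the Ni cell is also 0.1322 mol.
Ni²⁺ + 2e⁻ → Ni, so n(Ni) = 0.1322 / 2 = 0.06610 mol
m(Ni) = 0.06610 × 58.69 = 3.88 g

3.88 g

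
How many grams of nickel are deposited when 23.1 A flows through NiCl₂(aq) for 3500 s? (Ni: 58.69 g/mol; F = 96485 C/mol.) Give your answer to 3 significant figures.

Q = 23.1 A × 3500 s = 80850 C
n(e⁻) = 80850 / 96485 = 0.8380 mol
Ni²⁺ + 2e⁻ → Ni, so n(Ni) = 0.8380 / 2 = 0.4190 mol
m = 0.4190 × 58.69 = 24.6 g

24.6 g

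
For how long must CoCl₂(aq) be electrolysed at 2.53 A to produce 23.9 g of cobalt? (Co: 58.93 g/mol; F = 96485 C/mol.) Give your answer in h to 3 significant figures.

n(Co) = 23.9 / 58.93 = 0.4056 mol
Co²⁺ + 2e⁻ → Co, so n(e⁻) = 2 × 0.4056 = 0.8112 mol
Q = 0.8112 × 96485 = 78270 C
t = Q / I = 78270 / 2.53 = 30940 s = 8.59 h

8.59 h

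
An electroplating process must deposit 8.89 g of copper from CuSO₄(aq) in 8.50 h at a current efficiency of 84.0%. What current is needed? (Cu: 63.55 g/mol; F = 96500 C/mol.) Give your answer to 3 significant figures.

1.05 A

n(Cu) = 8.89 / 63.55 = 0.1399 mol
Cu²⁺ + 2e⁻ → Cu, so n(e⁻) = 2 × 0.1399 = 0.2798 mol
Q = 0.2798 × 96500 / 0.840 = 32140 C
I = Q / t = 32140 / 30600 s = 1.05 A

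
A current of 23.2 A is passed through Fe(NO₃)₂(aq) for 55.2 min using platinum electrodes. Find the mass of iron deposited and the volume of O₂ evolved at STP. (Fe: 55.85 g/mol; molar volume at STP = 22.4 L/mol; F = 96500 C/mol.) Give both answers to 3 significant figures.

Q = 23.2 × 3312 = 76840 C; n(e⁻) = 76840 / 96500 = 0.7963 mol
Cathode: Fe²⁺ + 2e⁻ → Fe → n(Fe) = 0.7963/2 = 0.3982 mol → 22.2 g
Anode: 2H₂O → O₂ + 4H⁺ + 4e⁻ → n(O₂) = 0.7963/4 = 0.1991 mol → 4.46 L

22.2 g Fe; 4.46 L O₂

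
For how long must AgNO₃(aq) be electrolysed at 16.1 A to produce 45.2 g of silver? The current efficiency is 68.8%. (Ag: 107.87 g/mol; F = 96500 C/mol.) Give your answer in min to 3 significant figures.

60.8 min

n(Ag) = 45.2 / 107.87 = 0.4190 mol
Ag⁺ + e⁻ → Ag, so n(e⁻) = 0.4190 mol
Q = 0.4190 × 96500 / 0.688 = 58770 C
t = Q / I = 58770 / 16.1 = 3650 s = 60.8 min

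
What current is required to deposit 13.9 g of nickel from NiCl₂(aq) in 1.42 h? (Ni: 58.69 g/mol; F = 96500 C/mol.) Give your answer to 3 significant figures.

n(Ni) = 13.9 / 58.69 = 0.2368 mol
Ni²⁺ + 2e⁻ → Ni, so n(e⁻) = 2 × 0.2368 = 0.4736 mol
Q = 0.4736 × 96500 = 45700 C
I = Q / t = 45700 / 5112 s = 8.94 A

8.94 A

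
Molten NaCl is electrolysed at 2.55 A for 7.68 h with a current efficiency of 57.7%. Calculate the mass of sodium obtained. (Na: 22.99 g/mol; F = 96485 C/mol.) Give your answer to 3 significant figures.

9.69 g

Q = 2.55 × 27648 = 70500 C
n(e⁻) = 70500 / 96485 = 0.7307 mol
Na⁺ + e⁻ → Na, so theoretical m(Na) = 0.7307 × 22.99 = 16.80 g
Actual mass = 57.7% × 16.80 = 9.69 g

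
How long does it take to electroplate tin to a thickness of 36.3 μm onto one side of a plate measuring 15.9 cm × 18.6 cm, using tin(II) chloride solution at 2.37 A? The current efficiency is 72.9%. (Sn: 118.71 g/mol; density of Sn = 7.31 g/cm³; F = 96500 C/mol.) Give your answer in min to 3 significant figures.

123 min

Plated area = 15.9 × 18.6 = 295.7 cm²
Volume = 295.7 × 36.3×10⁻⁴ cm = 1.073 cm³
m(Sn) = 1.073 × 7.31 = 7.844 g
n(Sn) = 7.844 / 118.71 = 0.06608 mol; n(e⁻) = 2 × 0.06608 = 0.1322 mol
Q = 0.1322 × 96500 / 0.729 = 17500 C
t = 17500 / 2.37 = 7384 s = 123 min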